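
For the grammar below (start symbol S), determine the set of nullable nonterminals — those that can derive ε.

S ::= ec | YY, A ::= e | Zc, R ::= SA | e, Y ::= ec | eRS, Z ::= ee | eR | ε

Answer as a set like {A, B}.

Directly nullable (have an ε-rule): {Z}.
Not nullable: A, R, S, Y — each has a terminal in every rule's right-hand side or depends on a non-nullable symbol.

{Z}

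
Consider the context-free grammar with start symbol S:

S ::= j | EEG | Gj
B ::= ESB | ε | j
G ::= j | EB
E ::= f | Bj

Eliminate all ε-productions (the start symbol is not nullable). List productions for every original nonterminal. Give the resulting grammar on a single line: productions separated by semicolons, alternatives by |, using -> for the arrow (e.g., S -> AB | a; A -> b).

Nullable set: {B}.
Drop B -> ε.
B -> ESB: B nullable, giving ES | ESB.
E -> Bj: B nullable, giving Bj | j.
G -> EB: B nullable, giving E | EB.
Unchanged (no nullable symbols): S -> EEG; S -> Gj; S -> j; B -> j; E -> f; G -> j.

S -> j | Gj | EEG; B -> j | ES | ESB; E -> f | j | Bj; G -> E | j | EB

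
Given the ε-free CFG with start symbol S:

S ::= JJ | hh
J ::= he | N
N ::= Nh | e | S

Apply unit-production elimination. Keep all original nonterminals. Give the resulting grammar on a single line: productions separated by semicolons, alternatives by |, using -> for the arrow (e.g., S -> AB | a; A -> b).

Unit productions: J->N, N->S.
Unit pairs (A ⇒* B via units): (J,N), (J,S), (N,S).
S: inherits non-unit rules of {S} → JJ | hh.
J: inherits non-unit rules of {J, N, S} → JJ | Nh | e | he | hh.
N: inherits non-unit rules of {N, S} → JJ | Nh | e | hh.

S -> JJ | hh; J -> e | JJ | Nh | he | hh; N -> e | JJ | Nh | hh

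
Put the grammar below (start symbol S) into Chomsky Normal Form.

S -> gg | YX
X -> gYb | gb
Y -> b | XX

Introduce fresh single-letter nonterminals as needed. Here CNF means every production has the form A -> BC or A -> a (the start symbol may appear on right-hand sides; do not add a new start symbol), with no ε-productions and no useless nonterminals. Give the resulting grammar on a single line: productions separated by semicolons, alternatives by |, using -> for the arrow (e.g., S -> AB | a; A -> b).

S -> AA | YX; A -> g; B -> b; C -> YB; X -> AB | AC; Y -> b | XX

No ε-productions.
No unit productions to eliminate.
TERM: introduce B -> b, A -> g and substitute in every rule of length ≥2.
BIN: X -> AYB becomes X -> AC, C -> YB.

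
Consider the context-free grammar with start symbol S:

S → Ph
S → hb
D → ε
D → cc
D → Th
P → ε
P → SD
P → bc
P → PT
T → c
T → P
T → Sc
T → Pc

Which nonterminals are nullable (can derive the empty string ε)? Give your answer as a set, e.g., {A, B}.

{D, P, T}

Directly nullable (have an ε-rule): {D, P}.
T is nullable via T -> P (every symbol on the right is already known nullable).
Not nullable: S — each has a terminal in every rule's right-hand side or depends on a non-nullable symbol.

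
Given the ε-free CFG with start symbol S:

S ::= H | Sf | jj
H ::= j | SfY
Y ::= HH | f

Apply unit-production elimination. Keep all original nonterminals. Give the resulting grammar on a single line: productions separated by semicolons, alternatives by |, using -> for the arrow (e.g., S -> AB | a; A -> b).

Unit productions: S->H.
Unit pairs (A ⇒* B via units): (S,H).
S: inherits non-unit rules of {H, S} → Sf | SfY | j | jj.
H: inherits non-unit rules of {H} → SfY | j.
Y: inherits non-unit rules of {Y} → HH | f.

S -> j | Sf | jj | SfY; H -> j | SfY; Y -> f | HH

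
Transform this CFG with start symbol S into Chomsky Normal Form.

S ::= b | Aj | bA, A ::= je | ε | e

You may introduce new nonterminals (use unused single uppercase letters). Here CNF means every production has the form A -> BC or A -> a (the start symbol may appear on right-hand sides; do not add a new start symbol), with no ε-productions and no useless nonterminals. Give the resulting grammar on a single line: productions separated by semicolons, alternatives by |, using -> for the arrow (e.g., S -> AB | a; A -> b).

S -> b | j | AB | DA; A -> e | BC; B -> j; C -> e; D -> b

Nullable: {A}; after ε-elimination: S -> b | j | Aj | bA; A -> e | je.
No unit productions to eliminate.
TERM: introduce D -> b, C -> e, B -> j and substitute in every rule of length ≥2.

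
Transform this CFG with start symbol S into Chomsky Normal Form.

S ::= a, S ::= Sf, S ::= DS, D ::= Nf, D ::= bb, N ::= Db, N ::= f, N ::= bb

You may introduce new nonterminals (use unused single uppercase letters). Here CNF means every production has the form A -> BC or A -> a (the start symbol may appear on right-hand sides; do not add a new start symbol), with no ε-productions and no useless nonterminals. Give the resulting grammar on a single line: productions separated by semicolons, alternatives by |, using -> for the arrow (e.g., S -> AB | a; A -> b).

S -> a | DS | SA; A -> f; B -> b; D -> BB | NA; N -> f | BB | DB

No ε-productions.
No unit productions to eliminate.
TERM: introduce B -> b, A -> f and substitute in every rule of length ≥2.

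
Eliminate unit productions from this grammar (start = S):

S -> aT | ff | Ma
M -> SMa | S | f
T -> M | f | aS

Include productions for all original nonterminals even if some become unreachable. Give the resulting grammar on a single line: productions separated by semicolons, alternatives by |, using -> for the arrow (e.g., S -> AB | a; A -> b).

S -> Ma | aT | ff; M -> f | Ma | aT | ff | SMa; T -> f | Ma | aS | aT | ff | SMa

Unit productions: M->S, T->M.
Unit pairs (A ⇒* B via units): (M,S), (T,M), (T,S).
S: inherits non-unit rules of {S} → Ma | aT | ff.
M: inherits non-unit rules of {M, S} → Ma | SMa | aT | f | ff.
T: inherits non-unit rules of {M, S, T} → Ma | SMa | aS | aT | f | ff.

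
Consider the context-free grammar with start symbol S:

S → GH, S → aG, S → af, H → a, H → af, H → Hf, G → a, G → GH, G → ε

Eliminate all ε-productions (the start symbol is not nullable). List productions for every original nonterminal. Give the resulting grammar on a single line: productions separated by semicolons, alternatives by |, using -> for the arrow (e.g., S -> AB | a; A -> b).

S -> H | a | GH | aG | af; G -> H | a | GH; H -> a | Hf | af

Nullable set: {G}.
S -> GH: G nullable, giving GH | H.
S -> aG: G nullable, giving a | aG.
Drop G -> ε.
G -> GH: G nullable, giving GH | H.
Unchanged (no nullable symbols): S -> af; G -> a; H -> Hf; H -> a; H -> af.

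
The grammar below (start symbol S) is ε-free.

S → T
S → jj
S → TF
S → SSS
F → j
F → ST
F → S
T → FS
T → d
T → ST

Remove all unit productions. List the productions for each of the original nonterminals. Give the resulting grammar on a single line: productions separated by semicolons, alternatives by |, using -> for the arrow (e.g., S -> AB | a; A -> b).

Unit productions: F->S, S->T.
Unit pairs (A ⇒* B via units): (F,S), (F,T), (S,T).
S: inherits non-unit rules of {S, T} → FS | SSS | ST | TF | d | jj.
F: inherits non-unit rules of {F, S, T} → FS | SSS | ST | TF | d | j | jj.
T: inherits non-unit rules of {T} → FS | ST | d.

S -> d | FS | ST | TF | jj | SSS; F -> d | j | FS | ST | TF | jj | SSS; T -> d | FS | ST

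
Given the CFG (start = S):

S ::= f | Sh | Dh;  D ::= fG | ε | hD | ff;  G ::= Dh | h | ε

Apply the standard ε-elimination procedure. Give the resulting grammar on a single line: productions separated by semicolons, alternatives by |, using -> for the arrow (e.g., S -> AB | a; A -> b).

S -> f | h | Dh | Sh; D -> f | h | fG | ff | hD; G -> h | Dh

Nullable set: {D, G}.
S -> Dh: D nullable, giving Dh | h.
Drop D -> ε.
D -> fG: G nullable, giving f | fG.
D -> hD: D nullable, giving h | hD.
Drop G -> ε.
G -> Dh: D nullable, giving Dh | h.
Unchanged (no nullable symbols): S -> Sh; S -> f; D -> ff; G -> h.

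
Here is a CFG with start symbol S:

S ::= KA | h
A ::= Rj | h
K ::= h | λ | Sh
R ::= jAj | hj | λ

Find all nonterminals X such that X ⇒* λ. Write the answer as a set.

{K, R}

Directly nullable (have an ε-rule): {K, R}.
Not nullable: A, S — each has a terminal in every rule's right-hand side or depends on a non-nullable symbol.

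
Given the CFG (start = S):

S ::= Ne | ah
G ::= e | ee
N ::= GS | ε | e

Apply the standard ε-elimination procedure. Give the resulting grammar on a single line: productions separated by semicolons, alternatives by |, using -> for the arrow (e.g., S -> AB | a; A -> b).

Nullable set: {N}.
S -> Ne: N nullable, giving Ne | e.
Drop N -> ε.
Unchanged (no nullable symbols): S -> ah; G -> e; G -> ee; N -> GS; N -> e.

S -> e | Ne | ah; G -> e | ee; N -> e | GS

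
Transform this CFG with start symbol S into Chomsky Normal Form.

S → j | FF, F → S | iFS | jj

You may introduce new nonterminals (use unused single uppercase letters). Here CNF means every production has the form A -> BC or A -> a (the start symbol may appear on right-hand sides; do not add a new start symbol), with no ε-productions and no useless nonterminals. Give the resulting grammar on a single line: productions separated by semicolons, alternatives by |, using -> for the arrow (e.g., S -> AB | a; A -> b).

S -> j | FF; A -> i; B -> j; C -> FS; F -> j | AC | BB | FF

No ε-productions.
After unit-elimination: S -> j | FF; F -> j | FF | jj | iFS.
TERM: introduce A -> i, B -> j and substitute in every rule of length ≥2.
BIN: F -> AFS becomes F -> AC, C -> FS.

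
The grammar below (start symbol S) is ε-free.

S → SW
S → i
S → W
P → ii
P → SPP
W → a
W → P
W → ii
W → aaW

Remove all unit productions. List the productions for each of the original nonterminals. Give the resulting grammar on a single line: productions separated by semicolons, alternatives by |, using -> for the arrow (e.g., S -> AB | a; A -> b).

Unit productions: S->W, W->P.
Unit pairs (A ⇒* B via units): (S,P), (S,W), (W,P).
S: inherits non-unit rules of {P, S, W} → SPP | SW | a | aaW | i | ii.
P: inherits non-unit rules of {P} → SPP | ii.
W: inherits non-unit rules of {P, W} → SPP | a | aaW | ii.

S -> a | i | SW | ii | SPP | aaW; P -> ii | SPP; W -> a | ii | SPP | aaW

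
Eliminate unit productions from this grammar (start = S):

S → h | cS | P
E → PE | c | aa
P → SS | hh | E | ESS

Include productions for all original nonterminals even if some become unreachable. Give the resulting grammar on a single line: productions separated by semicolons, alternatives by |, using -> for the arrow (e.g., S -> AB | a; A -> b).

Unit productions: P->E, S->P.
Unit pairs (A ⇒* B via units): (P,E), (S,E), (S,P).
S: inherits non-unit rules of {E, P, S} → ESS | PE | SS | aa | c | cS | h | hh.
E: inherits non-unit rules of {E} → PE | aa | c.
P: inherits non-unit rules of {E, P} → ESS | PE | SS | aa | c | hh.

S -> c | h | PE | SS | aa | cS | hh | ESS; E -> c | PE | aa; P -> c | PE | SS | aa | hh | ESS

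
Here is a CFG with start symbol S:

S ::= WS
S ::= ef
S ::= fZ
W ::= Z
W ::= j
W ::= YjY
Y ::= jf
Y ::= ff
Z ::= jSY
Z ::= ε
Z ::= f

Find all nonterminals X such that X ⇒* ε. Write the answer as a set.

{W, Z}

Directly nullable (have an ε-rule): {Z}.
W is nullable via W -> Z (every symbol on the right is already known nullable).
Not nullable: S, Y — each has a terminal in every rule's right-hand side or depends on a non-nullable symbol.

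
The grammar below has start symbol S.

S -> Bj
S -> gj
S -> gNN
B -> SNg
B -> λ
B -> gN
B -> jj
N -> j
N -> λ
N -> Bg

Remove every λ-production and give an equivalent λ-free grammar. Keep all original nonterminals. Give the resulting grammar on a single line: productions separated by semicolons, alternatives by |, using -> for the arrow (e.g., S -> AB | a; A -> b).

S -> g | j | Bj | gN | gj | gNN; B -> g | Sg | gN | jj | SNg; N -> g | j | Bg

Nullable set: {B, N}.
S -> Bj: B nullable, giving Bj | j.
S -> gNN: N, N nullable, giving g | gN | gNN.
Drop B -> λ.
B -> SNg: N nullable, giving SNg | Sg.
B -> gN: N nullable, giving g | gN.
Drop N -> λ.
N -> Bg: B nullable, giving Bg | g.
Unchanged (no nullable symbols): S -> gj; B -> jj; N -> j.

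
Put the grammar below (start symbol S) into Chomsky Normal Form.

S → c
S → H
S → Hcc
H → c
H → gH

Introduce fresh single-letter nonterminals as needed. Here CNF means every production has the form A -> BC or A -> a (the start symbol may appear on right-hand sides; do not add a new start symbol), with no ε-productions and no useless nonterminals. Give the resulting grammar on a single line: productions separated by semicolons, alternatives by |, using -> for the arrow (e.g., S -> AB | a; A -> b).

No ε-productions.
After unit-elimination: S -> c | gH | Hcc; H -> c | gH.
TERM: introduce B -> c, A -> g and substitute in every rule of length ≥2.
BIN: S -> HBB becomes S -> HC, C -> BB.

S -> c | AH | HC; A -> g; B -> c; C -> BB; H -> c | AH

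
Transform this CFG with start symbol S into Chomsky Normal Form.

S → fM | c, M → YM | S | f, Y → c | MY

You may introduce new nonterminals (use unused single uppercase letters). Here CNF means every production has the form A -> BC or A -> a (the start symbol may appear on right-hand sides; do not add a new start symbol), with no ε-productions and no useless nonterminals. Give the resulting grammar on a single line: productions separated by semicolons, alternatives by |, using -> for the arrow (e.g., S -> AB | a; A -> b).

No ε-productions.
After unit-elimination: S -> c | fM; M -> c | f | YM | fM; Y -> c | MY.
TERM: introduce A -> f and substitute in every rule of length ≥2.

S -> c | AM; A -> f; M -> c | f | AM | YM; Y -> c | MY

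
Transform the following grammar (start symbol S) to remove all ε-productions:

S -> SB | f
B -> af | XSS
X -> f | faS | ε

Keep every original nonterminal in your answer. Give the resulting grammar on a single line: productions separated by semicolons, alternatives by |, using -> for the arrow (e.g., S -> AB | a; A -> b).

Nullable set: {X}.
B -> XSS: X nullable, giving SS | XSS.
Drop X -> ε.
Unchanged (no nullable symbols): S -> SB; S -> f; B -> af; X -> f; X -> faS.

S -> f | SB; B -> SS | af | XSS; X -> f | faS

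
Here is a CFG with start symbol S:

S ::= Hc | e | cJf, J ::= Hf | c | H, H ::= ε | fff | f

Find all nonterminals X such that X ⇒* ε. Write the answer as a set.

Directly nullable (have an ε-rule): {H}.
J is nullable via J -> H (every symbol on the right is already known nullable).
Not nullable: S — each has a terminal in every rule's right-hand side or depends on a non-nullable symbol.

{H, J}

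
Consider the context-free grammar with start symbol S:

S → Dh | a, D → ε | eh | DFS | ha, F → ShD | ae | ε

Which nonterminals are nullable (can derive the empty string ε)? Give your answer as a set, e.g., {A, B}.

{D, F}

Directly nullable (have an ε-rule): {D, F}.
Not nullable: S — each has a terminal in every rule's right-hand side or depends on a non-nullable symbol.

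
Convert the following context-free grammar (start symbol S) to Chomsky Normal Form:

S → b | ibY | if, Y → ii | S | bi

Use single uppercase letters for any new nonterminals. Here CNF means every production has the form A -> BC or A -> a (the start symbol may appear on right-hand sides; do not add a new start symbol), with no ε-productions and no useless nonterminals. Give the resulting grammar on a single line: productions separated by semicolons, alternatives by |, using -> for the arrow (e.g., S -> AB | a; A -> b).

No ε-productions.
After unit-elimination: S -> b | if | ibY; Y -> b | bi | if | ii | ibY.
TERM: introduce B -> b, C -> f, A -> i and substitute in every rule of length ≥2.
BIN: S -> ABY becomes S -> AD, D -> BY; Y -> ABY becomes Y -> AE, E -> BY.

S -> b | AC | AD; A -> i; B -> b; C -> f; D -> BY; E -> BY; Y -> b | AA | AC | AE | BA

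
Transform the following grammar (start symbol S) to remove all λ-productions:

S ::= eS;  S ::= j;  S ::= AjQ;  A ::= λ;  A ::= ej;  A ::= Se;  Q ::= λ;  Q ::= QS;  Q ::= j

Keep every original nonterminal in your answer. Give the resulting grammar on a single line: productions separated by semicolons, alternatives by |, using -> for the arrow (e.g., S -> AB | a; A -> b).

S -> j | Aj | eS | jQ | AjQ; A -> Se | ej; Q -> S | j | QS

Nullable set: {A, Q}.
S -> AjQ: A, Q nullable, giving Aj | AjQ | j | jQ.
Drop A -> λ.
Drop Q -> λ.
Q -> QS: Q nullable, giving QS | S.
Unchanged (no nullable symbols): S -> eS; S -> j; A -> Se; A -> ej; Q -> j.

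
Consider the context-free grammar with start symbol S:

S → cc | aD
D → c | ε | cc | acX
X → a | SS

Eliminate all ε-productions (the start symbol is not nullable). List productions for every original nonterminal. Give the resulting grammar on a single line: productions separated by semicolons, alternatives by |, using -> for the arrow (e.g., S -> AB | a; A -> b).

S -> a | aD | cc; D -> c | cc | acX; X -> a | SS

Nullable set: {D}.
S -> aD: D nullable, giving a | aD.
Drop D -> ε.
Unchanged (no nullable symbols): S -> cc; D -> acX; D -> c; D -> cc; X -> SS; X -> a.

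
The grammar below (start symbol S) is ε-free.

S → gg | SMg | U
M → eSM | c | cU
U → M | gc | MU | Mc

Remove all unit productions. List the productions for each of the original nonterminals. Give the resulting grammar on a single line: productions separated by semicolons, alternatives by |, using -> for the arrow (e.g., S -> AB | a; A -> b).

S -> c | MU | Mc | cU | gc | gg | SMg | eSM; M -> c | cU | eSM; U -> c | MU | Mc | cU | gc | eSM

Unit productions: S->U, U->M.
Unit pairs (A ⇒* B via units): (S,M), (S,U), (U,M).
S: inherits non-unit rules of {M, S, U} → MU | Mc | SMg | c | cU | eSM | gc | gg.
M: inherits non-unit rules of {M} → c | cU | eSM.
U: inherits non-unit rules of {M, U} → MU | Mc | c | cU | eSM | gc.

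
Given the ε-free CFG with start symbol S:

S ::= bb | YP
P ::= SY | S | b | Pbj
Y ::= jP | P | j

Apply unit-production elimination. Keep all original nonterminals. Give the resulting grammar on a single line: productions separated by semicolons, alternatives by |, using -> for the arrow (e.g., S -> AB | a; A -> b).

S -> YP | bb; P -> b | SY | YP | bb | Pbj; Y -> b | j | SY | YP | bb | jP | Pbj

Unit productions: P->S, Y->P.
Unit pairs (A ⇒* B via units): (P,S), (Y,P), (Y,S).
S: inherits non-unit rules of {S} → YP | bb.
P: inherits non-unit rules of {P, S} → Pbj | SY | YP | b | bb.
Y: inherits non-unit rules of {P, S, Y} → Pbj | SY | YP | b | bb | j | jP.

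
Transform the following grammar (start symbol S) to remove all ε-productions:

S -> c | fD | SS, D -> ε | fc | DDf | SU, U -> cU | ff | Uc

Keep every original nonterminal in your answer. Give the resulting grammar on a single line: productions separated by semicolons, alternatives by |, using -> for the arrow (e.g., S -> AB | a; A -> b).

S -> c | f | SS | fD; D -> f | Df | SU | fc | DDf; U -> Uc | cU | ff

Nullable set: {D}.
S -> fD: D nullable, giving f | fD.
Drop D -> ε.
D -> DDf: D, D nullable, giving DDf | Df | f.
Unchanged (no nullable symbols): S -> SS; S -> c; D -> SU; D -> fc; U -> Uc; U -> cU; U -> ff.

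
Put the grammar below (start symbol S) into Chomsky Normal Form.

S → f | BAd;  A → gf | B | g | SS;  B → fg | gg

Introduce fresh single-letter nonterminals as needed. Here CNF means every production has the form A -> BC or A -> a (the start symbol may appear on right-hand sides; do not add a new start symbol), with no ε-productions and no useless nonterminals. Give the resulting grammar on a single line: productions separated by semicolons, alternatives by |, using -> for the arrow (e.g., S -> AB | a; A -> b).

No ε-productions.
After unit-elimination: S -> f | BAd; A -> g | SS | fg | gf | gg; B -> fg | gg.
TERM: introduce E -> d, C -> f, D -> g and substitute in every rule of length ≥2.
BIN: S -> BAE becomes S -> BF, F -> AE.

S -> f | BF; A -> g | CD | DC | DD | SS; B -> CD | DD; C -> f; D -> g; E -> d; F -> AE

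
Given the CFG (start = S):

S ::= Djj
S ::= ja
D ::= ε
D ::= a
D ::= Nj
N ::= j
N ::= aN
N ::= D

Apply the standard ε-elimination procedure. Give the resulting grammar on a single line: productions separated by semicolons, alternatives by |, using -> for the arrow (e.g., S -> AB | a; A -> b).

S -> ja | jj | Djj; D -> a | j | Nj; N -> D | a | j | aN

Nullable set: {D, N}.
S -> Djj: D nullable, giving Djj | jj.
Drop D -> ε.
D -> Nj: N nullable, giving Nj | j.
N -> D: D nullable, giving D.
N -> aN: N nullable, giving a | aN.
Unchanged (no nullable symbols): S -> ja; D -> a; N -> j.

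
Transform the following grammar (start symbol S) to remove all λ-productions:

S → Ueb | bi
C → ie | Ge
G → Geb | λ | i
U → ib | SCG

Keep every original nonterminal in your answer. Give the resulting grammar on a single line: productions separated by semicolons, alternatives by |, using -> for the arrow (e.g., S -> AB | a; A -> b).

S -> bi | Ueb; C -> e | Ge | ie; G -> i | eb | Geb; U -> SC | ib | SCG

Nullable set: {G}.
C -> Ge: G nullable, giving Ge | e.
Drop G -> λ.
G -> Geb: G nullable, giving Geb | eb.
U -> SCG: G nullable, giving SC | SCG.
Unchanged (no nullable symbols): S -> Ueb; S -> bi; C -> ie; G -> i; U -> ib.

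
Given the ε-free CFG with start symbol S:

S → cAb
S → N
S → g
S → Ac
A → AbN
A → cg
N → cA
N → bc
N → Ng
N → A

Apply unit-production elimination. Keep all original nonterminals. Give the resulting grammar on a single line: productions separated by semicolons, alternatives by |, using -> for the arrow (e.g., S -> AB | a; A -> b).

Unit productions: N->A, S->N.
Unit pairs (A ⇒* B via units): (N,A), (S,A), (S,N).
S: inherits non-unit rules of {A, N, S} → AbN | Ac | Ng | bc | cA | cAb | cg | g.
A: inherits non-unit rules of {A} → AbN | cg.
N: inherits non-unit rules of {A, N} → AbN | Ng | bc | cA | cg.

S -> g | Ac | Ng | bc | cA | cg | AbN | cAb; A -> cg | AbN; N -> Ng | bc | cA | cg | AbN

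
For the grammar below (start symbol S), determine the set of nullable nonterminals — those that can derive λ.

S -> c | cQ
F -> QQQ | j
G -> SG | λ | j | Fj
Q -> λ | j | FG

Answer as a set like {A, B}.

Directly nullable (have an ε-rule): {G, Q}.
F is nullable via F -> QQQ (every symbol on the right is already known nullable).
Not nullable: S — each has a terminal in every rule's right-hand side or depends on a non-nullable symbol.

{F, G, Q}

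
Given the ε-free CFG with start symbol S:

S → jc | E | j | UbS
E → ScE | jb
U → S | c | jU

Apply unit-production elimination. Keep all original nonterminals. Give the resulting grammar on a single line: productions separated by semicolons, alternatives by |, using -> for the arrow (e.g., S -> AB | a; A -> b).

S -> j | jb | jc | ScE | UbS; E -> jb | ScE; U -> c | j | jU | jb | jc | ScE | UbS

Unit productions: S->E, U->S.
Unit pairs (A ⇒* B via units): (S,E), (U,E), (U,S).
S: inherits non-unit rules of {E, S} → ScE | UbS | j | jb | jc.
E: inherits non-unit rules of {E} → ScE | jb.
U: inherits non-unit rules of {E, S, U} → ScE | UbS | c | j | jU | jb | jc.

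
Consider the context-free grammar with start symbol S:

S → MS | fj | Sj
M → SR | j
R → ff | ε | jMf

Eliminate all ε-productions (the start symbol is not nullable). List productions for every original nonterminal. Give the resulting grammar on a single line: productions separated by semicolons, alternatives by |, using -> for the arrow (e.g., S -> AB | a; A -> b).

S -> MS | Sj | fj; M -> S | j | SR; R -> ff | jMf

Nullable set: {R}.
M -> SR: R nullable, giving S | SR.
Drop R -> ε.
Unchanged (no nullable symbols): S -> MS; S -> Sj; S -> fj; M -> j; R -> ff; R -> jMf.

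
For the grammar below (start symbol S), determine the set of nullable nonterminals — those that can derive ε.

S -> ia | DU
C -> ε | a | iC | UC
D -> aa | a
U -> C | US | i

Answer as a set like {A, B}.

{C, U}

Directly nullable (have an ε-rule): {C}.
U is nullable via U -> C (every symbol on the right is already known nullable).
Not nullable: D, S — each has a terminal in every rule's right-hand side or depends on a non-nullable symbol.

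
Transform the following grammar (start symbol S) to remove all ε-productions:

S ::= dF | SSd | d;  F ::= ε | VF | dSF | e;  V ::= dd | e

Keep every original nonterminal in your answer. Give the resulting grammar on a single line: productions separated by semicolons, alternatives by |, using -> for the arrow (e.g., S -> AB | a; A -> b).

Nullable set: {F}.
S -> dF: F nullable, giving d | dF.
Drop F -> ε.
F -> VF: F nullable, giving V | VF.
F -> dSF: F nullable, giving dS | dSF.
Unchanged (no nullable symbols): S -> SSd; S -> d; F -> e; V -> dd; V -> e.

S -> d | dF | SSd; F -> V | e | VF | dS | dSF; V -> e | dd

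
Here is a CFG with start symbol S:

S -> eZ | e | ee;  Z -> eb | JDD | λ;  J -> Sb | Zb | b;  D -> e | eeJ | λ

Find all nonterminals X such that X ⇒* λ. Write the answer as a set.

{D, Z}

Directly nullable (have an ε-rule): {D, Z}.
Not nullable: J, S — each has a terminal in every rule's right-hand side or depends on a non-nullable symbol.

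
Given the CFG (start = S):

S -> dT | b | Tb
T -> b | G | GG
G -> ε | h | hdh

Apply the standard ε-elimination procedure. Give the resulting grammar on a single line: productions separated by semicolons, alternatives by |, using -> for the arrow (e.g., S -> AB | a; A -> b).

S -> b | d | Tb | dT; G -> h | hdh; T -> G | b | GG

Nullable set: {G, T}.
S -> Tb: T nullable, giving Tb | b.
S -> dT: T nullable, giving d | dT.
Drop G -> ε.
T -> G: G nullable, giving G.
T -> GG: G, G nullable, giving G | GG.
Unchanged (no nullable symbols): S -> b; G -> h; G -> hdh; T -> b.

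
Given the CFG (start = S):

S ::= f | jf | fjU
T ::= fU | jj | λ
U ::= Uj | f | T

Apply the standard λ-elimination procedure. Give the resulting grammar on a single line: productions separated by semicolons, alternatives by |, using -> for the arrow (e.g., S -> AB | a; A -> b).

Nullable set: {T, U}.
S -> fjU: U nullable, giving fj | fjU.
Drop T -> λ.
T -> fU: U nullable, giving f | fU.
U -> T: T nullable, giving T.
U -> Uj: U nullable, giving Uj | j.
Unchanged (no nullable symbols): S -> f; S -> jf; T -> jj; U -> f.

S -> f | fj | jf | fjU; T -> f | fU | jj; U -> T | f | j | Uj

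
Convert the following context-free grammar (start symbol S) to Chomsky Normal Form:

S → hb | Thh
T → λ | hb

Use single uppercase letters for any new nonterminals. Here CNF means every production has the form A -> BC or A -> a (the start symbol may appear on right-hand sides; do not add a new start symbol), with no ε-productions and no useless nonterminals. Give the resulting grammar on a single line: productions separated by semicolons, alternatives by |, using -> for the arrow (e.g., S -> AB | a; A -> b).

Nullable: {T}; after ε-elimination: S -> hb | hh | Thh; T -> hb.
No unit productions to eliminate.
TERM: introduce B -> b, A -> h and substitute in every rule of length ≥2.
BIN: S -> TAA becomes S -> TC, C -> AA.

S -> AA | AB | TC; A -> h; B -> b; C -> AA; T -> AB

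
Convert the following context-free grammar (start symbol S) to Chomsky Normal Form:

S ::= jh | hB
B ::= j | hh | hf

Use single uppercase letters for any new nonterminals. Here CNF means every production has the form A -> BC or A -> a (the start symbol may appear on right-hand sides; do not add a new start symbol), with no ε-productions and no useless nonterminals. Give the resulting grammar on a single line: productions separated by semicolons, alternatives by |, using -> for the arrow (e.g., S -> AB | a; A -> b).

No ε-productions.
No unit productions to eliminate.
TERM: introduce C -> f, A -> h, D -> j and substitute in every rule of length ≥2.

S -> AB | DA; A -> h; B -> j | AA | AC; C -> f; D -> j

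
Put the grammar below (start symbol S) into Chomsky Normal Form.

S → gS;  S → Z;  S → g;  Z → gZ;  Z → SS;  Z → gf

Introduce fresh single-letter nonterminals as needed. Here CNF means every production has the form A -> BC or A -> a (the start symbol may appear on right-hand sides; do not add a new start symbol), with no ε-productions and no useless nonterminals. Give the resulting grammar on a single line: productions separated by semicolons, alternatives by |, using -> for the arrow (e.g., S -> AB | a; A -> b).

S -> g | AB | AS | AZ | SS; A -> g; B -> f; Z -> AB | AZ | SS

No ε-productions.
After unit-elimination: S -> g | SS | gS | gZ | gf; Z -> SS | gZ | gf.
TERM: introduce B -> f, A -> g and substitute in every rule of length ≥2.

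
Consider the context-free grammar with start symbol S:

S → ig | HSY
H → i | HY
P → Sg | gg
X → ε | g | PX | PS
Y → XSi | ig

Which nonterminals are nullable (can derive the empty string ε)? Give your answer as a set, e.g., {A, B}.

{X}

Directly nullable (have an ε-rule): {X}.
Not nullable: H, P, S, Y — each has a terminal in every rule's right-hand side or depends on a non-nullable symbol.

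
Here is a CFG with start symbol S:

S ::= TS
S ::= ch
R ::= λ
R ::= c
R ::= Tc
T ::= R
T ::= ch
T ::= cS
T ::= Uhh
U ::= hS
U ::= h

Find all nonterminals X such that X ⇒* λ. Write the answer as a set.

{R, T}

Directly nullable (have an ε-rule): {R}.
T is nullable via T -> R (every symbol on the right is already known nullable).
Not nullable: S, U — each has a terminal in every rule's right-hand side or depends on a non-nullable symbol.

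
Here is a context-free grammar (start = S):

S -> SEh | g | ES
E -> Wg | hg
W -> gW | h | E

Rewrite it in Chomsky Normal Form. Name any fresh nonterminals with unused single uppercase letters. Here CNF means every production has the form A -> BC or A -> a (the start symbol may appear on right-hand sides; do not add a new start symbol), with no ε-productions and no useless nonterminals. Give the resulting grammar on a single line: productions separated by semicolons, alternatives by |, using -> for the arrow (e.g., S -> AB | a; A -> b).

S -> g | ES | SC; A -> g; B -> h; C -> EB; E -> BA | WA; W -> h | AW | BA | WA

No ε-productions.
After unit-elimination: S -> g | ES | SEh; E -> Wg | hg; W -> h | Wg | gW | hg.
TERM: introduce A -> g, B -> h and substitute in every rule of length ≥2.
BIN: S -> SEB becomes S -> SC, C -> EB.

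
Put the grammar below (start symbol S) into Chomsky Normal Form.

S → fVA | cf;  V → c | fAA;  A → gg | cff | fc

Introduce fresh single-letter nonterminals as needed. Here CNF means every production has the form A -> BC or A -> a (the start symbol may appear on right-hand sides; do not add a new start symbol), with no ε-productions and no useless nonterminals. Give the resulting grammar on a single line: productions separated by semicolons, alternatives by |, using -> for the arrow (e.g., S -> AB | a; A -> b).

No ε-productions.
No unit productions to eliminate.
TERM: introduce B -> c, C -> f, D -> g and substitute in every rule of length ≥2.
BIN: A -> BCC becomes A -> BE, E -> CC; S -> CVA becomes S -> CF, F -> VA; V -> CAA becomes V -> CG, G -> AA.

S -> BC | CF; A -> BE | CB | DD; B -> c; C -> f; D -> g; E -> CC; F -> VA; G -> AA; V -> c | CG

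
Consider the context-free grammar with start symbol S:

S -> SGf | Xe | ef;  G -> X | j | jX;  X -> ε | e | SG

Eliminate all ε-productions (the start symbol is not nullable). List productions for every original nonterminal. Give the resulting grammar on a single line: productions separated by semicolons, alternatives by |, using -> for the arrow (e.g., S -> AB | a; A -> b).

Nullable set: {G, X}.
S -> SGf: G nullable, giving SGf | Sf.
S -> Xe: X nullable, giving Xe | e.
G -> X: X nullable, giving X.
G -> jX: X nullable, giving j | jX.
Drop X -> ε.
X -> SG: G nullable, giving S | SG.
Unchanged (no nullable symbols): S -> ef; G -> j; X -> e.

S -> e | Sf | Xe | ef | SGf; G -> X | j | jX; X -> S | e | SG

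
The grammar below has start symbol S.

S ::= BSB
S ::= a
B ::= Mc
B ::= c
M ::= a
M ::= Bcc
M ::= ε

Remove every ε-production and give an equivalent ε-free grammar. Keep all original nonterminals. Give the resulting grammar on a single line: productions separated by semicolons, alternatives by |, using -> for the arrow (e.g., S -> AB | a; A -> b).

Nullable set: {M}.
B -> Mc: M nullable, giving Mc | c.
Drop M -> ε.
Unchanged (no nullable symbols): S -> BSB; S -> a; B -> c; M -> Bcc; M -> a.

S -> a | BSB; B -> c | Mc; M -> a | Bcc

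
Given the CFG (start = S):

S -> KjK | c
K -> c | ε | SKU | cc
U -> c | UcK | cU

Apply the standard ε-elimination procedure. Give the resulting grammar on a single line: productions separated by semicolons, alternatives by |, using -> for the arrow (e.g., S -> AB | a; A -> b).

S -> c | j | Kj | jK | KjK; K -> c | SU | cc | SKU; U -> c | Uc | cU | UcK

Nullable set: {K}.
S -> KjK: K, K nullable, giving Kj | KjK | j | jK.
Drop K -> ε.
K -> SKU: K nullable, giving SKU | SU.
U -> UcK: K nullable, giving Uc | UcK.
Unchanged (no nullable symbols): S -> c; K -> c; K -> cc; U -> c; U -> cU.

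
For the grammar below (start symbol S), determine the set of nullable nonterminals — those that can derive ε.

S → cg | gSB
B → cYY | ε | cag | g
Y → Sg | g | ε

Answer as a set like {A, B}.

{B, Y}

Directly nullable (have an ε-rule): {B, Y}.
Not nullable: S — each has a terminal in every rule's right-hand side or depends on a non-nullable symbol.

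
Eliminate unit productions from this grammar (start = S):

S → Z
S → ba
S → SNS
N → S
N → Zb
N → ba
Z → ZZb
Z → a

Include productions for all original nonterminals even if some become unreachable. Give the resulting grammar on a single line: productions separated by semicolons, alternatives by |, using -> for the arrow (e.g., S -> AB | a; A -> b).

S -> a | ba | SNS | ZZb; N -> a | Zb | ba | SNS | ZZb; Z -> a | ZZb

Unit productions: N->S, S->Z.
Unit pairs (A ⇒* B via units): (N,S), (N,Z), (S,Z).
S: inherits non-unit rules of {S, Z} → SNS | ZZb | a | ba.
N: inherits non-unit rules of {N, S, Z} → SNS | ZZb | Zb | a | ba.
Z: inherits non-unit rules of {Z} → ZZb | a.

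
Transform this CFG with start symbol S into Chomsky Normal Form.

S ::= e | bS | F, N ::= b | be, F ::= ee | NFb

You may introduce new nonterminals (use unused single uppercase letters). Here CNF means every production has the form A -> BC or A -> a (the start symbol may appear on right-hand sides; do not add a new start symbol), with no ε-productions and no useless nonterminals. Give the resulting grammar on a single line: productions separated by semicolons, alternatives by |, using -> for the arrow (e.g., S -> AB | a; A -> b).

S -> e | AS | BB | ND; A -> b; B -> e; C -> FA; D -> FA; F -> BB | NC; N -> b | AB

No ε-productions.
After unit-elimination: S -> e | bS | ee | NFb; F -> ee | NFb; N -> b | be.
TERM: introduce A -> b, B -> e and substitute in every rule of length ≥2.
BIN: F -> NFA becomes F -> NC, C -> FA; S -> NFA becomes S -> ND, D -> FA.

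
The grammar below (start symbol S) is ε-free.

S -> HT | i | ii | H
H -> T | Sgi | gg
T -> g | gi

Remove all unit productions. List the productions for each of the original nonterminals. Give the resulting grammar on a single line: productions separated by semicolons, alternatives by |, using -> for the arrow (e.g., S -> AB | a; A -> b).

Unit productions: H->T, S->H.
Unit pairs (A ⇒* B via units): (H,T), (S,H), (S,T).
S: inherits non-unit rules of {H, S, T} → HT | Sgi | g | gg | gi | i | ii.
H: inherits non-unit rules of {H, T} → Sgi | g | gg | gi.
T: inherits non-unit rules of {T} → g | gi.

S -> g | i | HT | gg | gi | ii | Sgi; H -> g | gg | gi | Sgi; T -> g | gi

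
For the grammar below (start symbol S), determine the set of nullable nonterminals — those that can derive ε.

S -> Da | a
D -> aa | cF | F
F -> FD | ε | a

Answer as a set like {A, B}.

Directly nullable (have an ε-rule): {F}.
D is nullable via D -> F (every symbol on the right is already known nullable).
Not nullable: S — each has a terminal in every rule's right-hand side or depends on a non-nullable symbol.

{D, F}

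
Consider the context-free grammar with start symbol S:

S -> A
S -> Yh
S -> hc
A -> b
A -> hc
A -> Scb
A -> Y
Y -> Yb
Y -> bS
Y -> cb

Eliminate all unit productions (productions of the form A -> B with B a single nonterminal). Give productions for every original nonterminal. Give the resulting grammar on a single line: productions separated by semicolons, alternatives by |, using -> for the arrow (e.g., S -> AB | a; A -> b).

Unit productions: A->Y, S->A.
Unit pairs (A ⇒* B via units): (A,Y), (S,A), (S,Y).
S: inherits non-unit rules of {A, S, Y} → Scb | Yb | Yh | b | bS | cb | hc.
A: inherits non-unit rules of {A, Y} → Scb | Yb | b | bS | cb | hc.
Y: inherits non-unit rules of {Y} → Yb | bS | cb.

S -> b | Yb | Yh | bS | cb | hc | Scb; A -> b | Yb | bS | cb | hc | Scb; Y -> Yb | bS | cb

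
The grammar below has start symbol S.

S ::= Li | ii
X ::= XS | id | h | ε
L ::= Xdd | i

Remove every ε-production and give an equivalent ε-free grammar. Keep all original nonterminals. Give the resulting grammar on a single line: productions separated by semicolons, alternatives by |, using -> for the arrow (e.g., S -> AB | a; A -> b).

S -> Li | ii; L -> i | dd | Xdd; X -> S | h | XS | id

Nullable set: {X}.
L -> Xdd: X nullable, giving Xdd | dd.
Drop X -> ε.
X -> XS: X nullable, giving S | XS.
Unchanged (no nullable symbols): S -> Li; S -> ii; L -> i; X -> h; X -> id.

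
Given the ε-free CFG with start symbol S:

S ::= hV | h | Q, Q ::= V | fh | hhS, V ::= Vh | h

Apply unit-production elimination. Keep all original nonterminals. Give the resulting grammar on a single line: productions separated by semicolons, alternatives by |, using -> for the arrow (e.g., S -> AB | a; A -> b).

S -> h | Vh | fh | hV | hhS; Q -> h | Vh | fh | hhS; V -> h | Vh

Unit productions: Q->V, S->Q.
Unit pairs (A ⇒* B via units): (Q,V), (S,Q), (S,V).
S: inherits non-unit rules of {Q, S, V} → Vh | fh | h | hV | hhS.
Q: inherits non-unit rules of {Q, V} → Vh | fh | h | hhS.
V: inherits non-unit rules of {V} → Vh | h.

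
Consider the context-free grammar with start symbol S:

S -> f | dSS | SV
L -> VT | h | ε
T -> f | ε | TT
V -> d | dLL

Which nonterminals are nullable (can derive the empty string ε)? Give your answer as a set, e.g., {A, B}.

{L, T}

Directly nullable (have an ε-rule): {L, T}.
Not nullable: S, V — each has a terminal in every rule's right-hand side or depends on a non-nullable symbol.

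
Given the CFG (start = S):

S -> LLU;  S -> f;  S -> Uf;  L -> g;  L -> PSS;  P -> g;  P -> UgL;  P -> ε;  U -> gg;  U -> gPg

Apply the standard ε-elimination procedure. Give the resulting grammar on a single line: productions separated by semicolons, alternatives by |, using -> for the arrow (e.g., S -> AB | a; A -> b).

S -> f | Uf | LLU; L -> g | SS | PSS; P -> g | UgL; U -> gg | gPg

Nullable set: {P}.
L -> PSS: P nullable, giving PSS | SS.
Drop P -> ε.
U -> gPg: P nullable, giving gPg | gg.
Unchanged (no nullable symbols): S -> LLU; S -> Uf; S -> f; L -> g; P -> UgL; P -> g; U -> gg.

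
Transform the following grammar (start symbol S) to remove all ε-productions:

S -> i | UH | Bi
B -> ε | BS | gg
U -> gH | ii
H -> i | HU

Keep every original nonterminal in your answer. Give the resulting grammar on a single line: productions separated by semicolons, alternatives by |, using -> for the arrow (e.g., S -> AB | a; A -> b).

S -> i | Bi | UH; B -> S | BS | gg; H -> i | HU; U -> gH | ii

Nullable set: {B}.
S -> Bi: B nullable, giving Bi | i.
Drop B -> ε.
B -> BS: B nullable, giving BS | S.
Unchanged (no nullable symbols): S -> UH; S -> i; B -> gg; H -> HU; H -> i; U -> gH; U -> ii.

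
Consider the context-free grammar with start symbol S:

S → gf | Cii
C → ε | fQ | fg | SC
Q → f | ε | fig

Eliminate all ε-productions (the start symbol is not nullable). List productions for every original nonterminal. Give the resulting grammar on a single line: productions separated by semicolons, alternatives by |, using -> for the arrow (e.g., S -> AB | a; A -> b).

Nullable set: {C, Q}.
S -> Cii: C nullable, giving Cii | ii.
Drop C -> ε.
C -> SC: C nullable, giving S | SC.
C -> fQ: Q nullable, giving f | fQ.
Drop Q -> ε.
Unchanged (no nullable symbols): S -> gf; C -> fg; Q -> f; Q -> fig.

S -> gf | ii | Cii; C -> S | f | SC | fQ | fg; Q -> f | fig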